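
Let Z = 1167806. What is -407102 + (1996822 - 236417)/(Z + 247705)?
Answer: -576255598717/1415511 ≈ -4.0710e+5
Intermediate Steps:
-407102 + (1996822 - 236417)/(Z + 247705) = -407102 + (1996822 - 236417)/(1167806 + 247705) = -407102 + 1760405/1415511 = -576255598717/1415511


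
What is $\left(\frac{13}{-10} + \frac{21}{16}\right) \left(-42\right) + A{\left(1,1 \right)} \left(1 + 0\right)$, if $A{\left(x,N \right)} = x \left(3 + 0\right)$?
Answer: $\frac{99}{40} \approx 2.475$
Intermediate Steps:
$A{\left(x,N \right)} = 3 x$ ($A{\left(x,N \right)} = x 3 = 3 x$)
$\left(\frac{13}{-10} + \frac{21}{16}\right) \left(-42\right) + A{\left(1,1 \right)} \left(1 + 0\right) = \left(\frac{13}{-10} + \frac{21}{16}\right) \left(-42\right) + 3 \cdot 1 \left(1 + 0\right) = \left(13 \left(- \frac{1}{10}\right) + 21 \cdot \frac{1}{16}\right) \left(-42\right) + 3 \cdot 1 = \left(- \frac{13}{10} + \frac{21}{16}\right) \left(-42\right) + 3 = \frac{1}{80} \left(-42\right) + 3 = - \frac{21}{40} + 3 = \frac{99}{40}$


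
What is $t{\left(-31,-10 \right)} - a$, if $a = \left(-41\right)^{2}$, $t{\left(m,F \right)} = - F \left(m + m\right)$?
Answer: $-2301$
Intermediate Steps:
$t{\left(m,F \right)} = - 2 F m$ ($t{\left(m,F \right)} = - F 2 m = - 2 F m$)
$a = 1681$
$t{\left(-31,-10 \right)} - a = \left(-2\right) \left(-10\right) \left(-31\right) - 1681 = -620 - 1681 = -2301$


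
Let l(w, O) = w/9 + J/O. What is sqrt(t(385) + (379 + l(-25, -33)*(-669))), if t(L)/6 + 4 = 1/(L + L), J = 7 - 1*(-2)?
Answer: 2*sqrt(799012830)/1155 ≈ 48.947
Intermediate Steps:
J = 9 (J = 7 + 2 = 9)
l(w, O) = 9/O + w/9 (l(w, O) = w/9 + 9/O = 9/O + w/9)
t(L) = -24 + 3/L (t(L) = -24 + 6/(L + L) = -24 + 6/((2*L)) = -24 + 6*(1/(2*L)) = -24 + 3/L)
sqrt(t(385) + (379 + l(-25, -33)*(-669))) = sqrt((-24 + 3/385) + (379 + (9/(-33) + (1/9)*(-25))*(-669))) = sqrt((-24 + 3*(1/385)) + (379 + (9*(-1/33) - 25/9)*(-669))) = sqrt((-24 + 3/385) + (379 + (-3/11 - 25/9)*(-669))) = sqrt(-9237/385 + (379 - 302/99*(-669))) = sqrt(-9237/385 + (379 + 67346/33)) = sqrt(-9237/385 + 79853/33) = sqrt(2767144/1155) = 2*sqrt(799012830)/1155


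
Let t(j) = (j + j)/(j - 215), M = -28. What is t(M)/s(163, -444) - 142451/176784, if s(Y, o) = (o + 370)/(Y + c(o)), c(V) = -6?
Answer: -685973135/529821648 ≈ -1.2947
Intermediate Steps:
t(j) = 2*j/(-215 + j) (t(j) = (2*j)/(-215 + j) = 2*j/(-215 + j))
s(Y, o) = (370 + o)/(-6 + Y) (s(Y, o) = (o + 370)/(Y - 6) = (370 + o)/(-6 + Y))
t(M)/s(163, -444) - 142451/176784 = (2*(-28)/(-215 - 28))/(((370 - 444)/(-6 + 163))) - 142451/176784 = (2*(-28)/(-243))/((-74/157)) - 142451*1/176784 = (2*(-28)*(-1/243))/(((1/157)*(-74))) - 142451/176784 = 56/(243*(-74/157)) - 142451/176784 = (56/243)*(-157/74) - 142451/176784 = -4396/8991 - 142451/176784 = -685973135/529821648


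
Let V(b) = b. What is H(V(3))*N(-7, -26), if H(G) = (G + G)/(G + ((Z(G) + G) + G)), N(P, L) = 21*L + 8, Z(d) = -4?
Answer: -3228/5 ≈ -645.60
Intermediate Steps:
N(P, L) = 8 + 21*L
H(G) = 2*G/(-4 + 3*G) (H(G) = (G + G)/(G + ((-4 + G) + G)) = (2*G)/(G + (-4 + 2*G)) = (2*G)/(-4 + 3*G) = 2*G/(-4 + 3*G))
H(V(3))*N(-7, -26) = (2*3/(-4 + 3*3))*(8 + 21*(-26)) = (2*3/(-4 + 9))*(8 - 546) = (2*3/5)*(-538) = (2*3*(⅕))*(-538) = (6/5)*(-538) = -3228/5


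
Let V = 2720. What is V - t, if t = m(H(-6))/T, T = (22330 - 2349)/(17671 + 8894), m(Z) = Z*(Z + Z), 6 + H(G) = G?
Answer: 46697600/19981 ≈ 2337.1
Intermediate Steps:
H(G) = -6 + G
m(Z) = 2*Z**2 (m(Z) = Z*(2*Z) = 2*Z**2)
T = 19981/26565 ≈ 0.75216
t = 7650720/19981 (t = (2*(-6 - 6)**2)/(19981/26565) = (2*(-12)**2)*(26565/19981) = (2*144)*(26565/19981) = 288*(26565/19981) = 7650720/19981 ≈ 382.90)
V - t = 2720 - 1*7650720/19981 = 2720 - 7650720/19981 = 46697600/19981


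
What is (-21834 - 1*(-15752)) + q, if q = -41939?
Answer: -48021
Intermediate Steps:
(-21834 - 1*(-15752)) + q = (-21834 - 1*(-15752)) - 41939 = (-21834 + 15752) - 41939 = -6082 - 41939 = -48021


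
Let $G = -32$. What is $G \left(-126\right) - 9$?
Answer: $4023$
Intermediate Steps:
$G \left(-126\right) - 9 = \left(-32\right) \left(-126\right) - 9 = 4032 - 9 = 4023$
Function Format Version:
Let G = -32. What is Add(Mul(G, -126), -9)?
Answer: 4023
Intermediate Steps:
Add(Mul(G, -126), -9) = Add(Mul(-32, -126), -9) = Add(4032, -9) = 4023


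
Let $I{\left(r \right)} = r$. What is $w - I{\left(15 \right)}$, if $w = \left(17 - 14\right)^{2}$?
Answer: $-6$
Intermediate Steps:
$w = 9$ ($w = 3^{2} = 9$)
$w - I{\left(15 \right)} = 9 - 15 = -6$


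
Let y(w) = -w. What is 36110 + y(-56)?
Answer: 36166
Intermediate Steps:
36110 + y(-56) = 36110 - 1*(-56) = 36110 + 56 = 36166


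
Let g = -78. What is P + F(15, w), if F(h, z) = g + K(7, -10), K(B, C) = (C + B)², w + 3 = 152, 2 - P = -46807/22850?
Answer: -1484143/22850 ≈ -64.952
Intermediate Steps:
P = 92507/22850 (P = 2 - (-46807)/22850 = 2 - 1*(-46807/22850) = 2 + 46807/22850 = 92507/22850 ≈ 4.0484)
w = 149 (w = -3 + 152 = 149)
K(B, C) = (B + C)²
F(h, z) = -69 (F(h, z) = -78 + (7 - 10)² = -78 + (-3)² = -78 + 9 = -69)
P + F(15, w) = 92507/22850 - 69 = -1484143/22850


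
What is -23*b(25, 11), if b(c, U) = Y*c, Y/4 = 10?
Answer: -23000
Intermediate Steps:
Y = 40 (Y = 4*10 = 40)
b(c, U) = 40*c
-23*b(25, 11) = -920*25 = -23*1000 = -23000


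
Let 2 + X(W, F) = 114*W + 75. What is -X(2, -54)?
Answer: -301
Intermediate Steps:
X(W, F) = 73 + 114*W (X(W, F) = -2 + (114*W + 75) = -2 + (75 + 114*W) = 73 + 114*W)
-X(2, -54) = -(73 + 114*2) = -(73 + 228) = -1*301 = -301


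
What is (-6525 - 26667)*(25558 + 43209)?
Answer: -2282514264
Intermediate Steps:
(-6525 - 26667)*(25558 + 43209) = -33192*68767 = -2282514264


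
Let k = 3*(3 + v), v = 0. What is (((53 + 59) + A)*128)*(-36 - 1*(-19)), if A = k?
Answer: -263296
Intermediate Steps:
k = 9 (k = 3*(3 + 0) = 3*3 = 9)
A = 9
(((53 + 59) + A)*128)*(-36 - 1*(-19)) = (((53 + 59) + 9)*128)*(-36 - 1*(-19)) = ((112 + 9)*128)*(-36 + 19) = (121*128)*(-17) = 15488*(-17) = -263296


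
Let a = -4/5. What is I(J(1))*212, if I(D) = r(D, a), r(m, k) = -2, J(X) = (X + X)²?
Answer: -424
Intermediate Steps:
a = -⅘ (a = -4*⅕ = -⅘ ≈ -0.80000)
J(X) = 4*X² (J(X) = (2*X)² = 4*X²)
I(D) = -2
I(J(1))*212 = -2*212 = -424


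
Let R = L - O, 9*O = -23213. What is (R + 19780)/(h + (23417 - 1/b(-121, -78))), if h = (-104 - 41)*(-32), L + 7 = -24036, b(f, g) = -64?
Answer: -969856/16160841 ≈ -0.060013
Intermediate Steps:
O = -23213/9 (O = (1/9)*(-23213) = -23213/9 ≈ -2579.2)
L = -24043 (L = -7 - 24036 = -24043)
h = 4640 (h = -145*(-32) = 4640)
R = -193174/9 (R = -24043 - 1*(-23213/9) = -24043 + 23213/9 = -193174/9 ≈ -21464.)
(R + 19780)/(h + (23417 - 1/b(-121, -78))) = (-193174/9 + 19780)/(4640 + (23417 - 1/(-64))) = -15154/(9*(4640 + (23417 - 1*(-1/64)))) = -15154/(9*(4640 + (23417 + 1/64))) = -15154/(9*(4640 + 1498689/64)) = -15154/(9*1795649/64) = -15154/9*64/1795649 = -969856/16160841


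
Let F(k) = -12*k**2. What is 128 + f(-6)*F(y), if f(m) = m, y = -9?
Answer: 5960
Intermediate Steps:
128 + f(-6)*F(y) = 128 - (-72)*(-9)**2 = 128 - (-72)*81 = 128 - 6*(-972) = 128 + 5832 = 5960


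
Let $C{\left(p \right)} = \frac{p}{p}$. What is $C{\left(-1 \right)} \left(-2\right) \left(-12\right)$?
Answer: $24$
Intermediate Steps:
$C{\left(p \right)} = 1$
$C{\left(-1 \right)} \left(-2\right) \left(-12\right) = 1 \left(-2\right) \left(-12\right) = \left(-2\right) \left(-12\right) = 24$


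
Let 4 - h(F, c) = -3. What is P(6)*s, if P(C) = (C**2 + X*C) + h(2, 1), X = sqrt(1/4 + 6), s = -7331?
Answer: -425198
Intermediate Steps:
h(F, c) = 7 (h(F, c) = 4 - 1*(-3) = 4 + 3 = 7)
X = 5/2 (X = sqrt(1/4 + 6) = sqrt(25/4) = 5/2 ≈ 2.5000)
P(C) = 7 + C**2 + 5*C/2 (P(C) = (C**2 + 5*C/2) + 7 = 7 + C**2 + 5*C/2)
P(6)*s = (7 + 6**2 + (5/2)*6)*(-7331) = (7 + 36 + 15)*(-7331) = 58*(-7331) = -425198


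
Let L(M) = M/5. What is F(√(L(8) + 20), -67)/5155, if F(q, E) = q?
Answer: 6*√15/25775 ≈ 0.00090157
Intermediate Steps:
L(M) = M/5 (L(M) = M*(⅕) = M/5)
F(√(L(8) + 20), -67)/5155 = √((⅕)*8 + 20)/5155 = √(8/5 + 20)*(1/5155) = √(108/5)*(1/5155) = (6*√15/5)*(1/5155) = 6*√15/25775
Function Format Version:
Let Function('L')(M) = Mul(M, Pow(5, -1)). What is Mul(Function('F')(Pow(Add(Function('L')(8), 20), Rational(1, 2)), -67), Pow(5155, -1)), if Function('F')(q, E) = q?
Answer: Mul(Rational(6, 25775), Pow(15, Rational(1, 2))) ≈ 0.00090157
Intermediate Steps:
Function('L')(M) = Mul(Rational(1, 5), M) (Function('L')(M) = Mul(M, Rational(1, 5)) = Mul(Rational(1, 5), M))
Mul(Function('F')(Pow(Add(Function('L')(8), 20), Rational(1, 2)), -67), Pow(5155, -1)) = Mul(Pow(Add(Mul(Rational(1, 5), 8), 20), Rational(1, 2)), Pow(5155, -1)) = Mul(Pow(Add(Rational(8, 5), 20), Rational(1, 2)), Rational(1, 5155)) = Mul(Pow(Rational(108, 5), Rational(1, 2)), Rational(1, 5155)) = Mul(Mul(Rational(6, 5), Pow(15, Rational(1, 2))), Rational(1, 5155)) = Mul(Rational(6, 25775), Pow(15, Rational(1, 2)))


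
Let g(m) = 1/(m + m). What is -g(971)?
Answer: -1/1942 ≈ -0.00051493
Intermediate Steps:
g(m) = 1/(2*m)
-g(971) = -1/(2*971) = -1*1/1942 = -1/1942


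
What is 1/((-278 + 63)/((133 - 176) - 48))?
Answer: 91/215 ≈ 0.42326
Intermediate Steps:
1/((-278 + 63)/((133 - 176) - 48)) = 1/(-215/(-43 - 48)) = 1/(-215/(-91)) = 1/(-215*(-1/91)) = 1/(215/91) = 91/215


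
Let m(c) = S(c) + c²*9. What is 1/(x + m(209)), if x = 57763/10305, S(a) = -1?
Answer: 10305/4051241803 ≈ 2.5437e-6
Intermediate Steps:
m(c) = -1 + 9*c² (m(c) = -1 + c²*9 = -1 + 9*c²)
x = 57763/10305 (x = 57763*(1/10305) = 57763/10305 ≈ 5.6053)
1/(x + m(209)) = 1/(57763/10305 + (-1 + 9*209²)) = 1/(57763/10305 + (-1 + 9*43681)) = 1/(57763/10305 + (-1 + 393129)) = 1/(57763/10305 + 393128) = 1/(4051241803/10305) = 10305/4051241803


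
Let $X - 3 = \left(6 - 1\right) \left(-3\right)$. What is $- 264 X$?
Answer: $3168$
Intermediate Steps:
$X = -12$ ($X = 3 + \left(6 - 1\right) \left(-3\right) = 3 + 5 \left(-3\right) = 3 - 15 = -12$)
$- 264 X = \left(-264\right) \left(-12\right) = 3168$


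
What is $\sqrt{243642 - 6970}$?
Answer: $344 \sqrt{2} \approx 486.49$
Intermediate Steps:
$\sqrt{243642 - 6970} = \sqrt{236672} = 344 \sqrt{2}$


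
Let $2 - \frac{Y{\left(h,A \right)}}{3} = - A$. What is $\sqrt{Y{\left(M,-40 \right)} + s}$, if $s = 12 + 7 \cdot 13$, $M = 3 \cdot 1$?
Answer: $i \sqrt{11} \approx 3.3166 i$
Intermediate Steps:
$M = 3$
$Y{\left(h,A \right)} = 6 + 3 A$ ($Y{\left(h,A \right)} = 6 - 3 \left(- A\right) = 6 + 3 A$)
$s = 103$ ($s = 12 + 91 = 103$)
$\sqrt{Y{\left(M,-40 \right)} + s} = \sqrt{\left(6 + 3 \left(-40\right)\right) + 103} = \sqrt{\left(6 - 120\right) + 103} = \sqrt{-114 + 103} = \sqrt{-11} = i \sqrt{11}$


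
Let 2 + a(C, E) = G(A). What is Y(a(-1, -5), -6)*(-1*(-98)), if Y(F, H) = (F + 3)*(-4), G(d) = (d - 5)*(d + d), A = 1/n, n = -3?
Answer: -16072/9 ≈ -1785.8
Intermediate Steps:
A = -⅓ (A = 1/(-3) = -⅓ ≈ -0.33333)
G(d) = 2*d*(-5 + d) (G(d) = (-5 + d)*(2*d) = 2*d*(-5 + d))
a(C, E) = 14/9 (a(C, E) = -2 + 2*(-⅓)*(-5 - ⅓) = -2 + 2*(-⅓)*(-16/3) = -2 + 32/9 = 14/9)
Y(F, H) = -12 - 4*F (Y(F, H) = (3 + F)*(-4) = -12 - 4*F)
Y(a(-1, -5), -6)*(-1*(-98)) = (-12 - 4*14/9)*(-1*(-98)) = (-12 - 56/9)*98 = -164/9*98 = -16072/9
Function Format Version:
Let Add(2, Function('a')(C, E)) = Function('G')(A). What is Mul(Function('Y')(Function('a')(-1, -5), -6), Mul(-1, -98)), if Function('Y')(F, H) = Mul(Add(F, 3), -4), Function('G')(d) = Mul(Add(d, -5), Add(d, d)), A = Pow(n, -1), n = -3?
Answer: Rational(-16072, 9) ≈ -1785.8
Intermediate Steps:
A = Rational(-1, 3) (A = Pow(-3, -1) = Rational(-1, 3) ≈ -0.33333)
Function('G')(d) = Mul(2, d, Add(-5, d)) (Function('G')(d) = Mul(Add(-5, d), Mul(2, d)) = Mul(2, d, Add(-5, d)))
Function('a')(C, E) = Rational(14, 9) (Function('a')(C, E) = Add(-2, Mul(2, Rational(-1, 3), Add(-5, Rational(-1, 3)))) = Add(-2, Mul(2, Rational(-1, 3), Rational(-16, 3))) = Add(-2, Rational(32, 9)) = Rational(14, 9))
Function('Y')(F, H) = Add(-12, Mul(-4, F)) (Function('Y')(F, H) = Mul(Add(3, F), -4) = Add(-12, Mul(-4, F)))
Mul(Function('Y')(Function('a')(-1, -5), -6), Mul(-1, -98)) = Mul(Add(-12, Mul(-4, Rational(14, 9))), Mul(-1, -98)) = Mul(Add(-12, Rational(-56, 9)), 98) = Mul(Rational(-164, 9), 98) = Rational(-16072, 9)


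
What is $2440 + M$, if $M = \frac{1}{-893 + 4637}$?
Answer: $\frac{9135361}{3744} \approx 2440.0$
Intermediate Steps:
$M = \frac{1}{3744} \approx 0.00026709$
$2440 + M = 2440 + \frac{1}{3744} = \frac{9135361}{3744}$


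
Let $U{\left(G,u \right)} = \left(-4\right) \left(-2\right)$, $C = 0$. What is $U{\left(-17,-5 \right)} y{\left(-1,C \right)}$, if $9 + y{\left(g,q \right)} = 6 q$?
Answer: $-72$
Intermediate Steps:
$y{\left(g,q \right)} = -9 + 6 q$
$U{\left(G,u \right)} = 8$
$U{\left(-17,-5 \right)} y{\left(-1,C \right)} = 8 \left(-9 + 6 \cdot 0\right) = 8 \left(-9 + 0\right) = 8 \left(-9\right) = -72$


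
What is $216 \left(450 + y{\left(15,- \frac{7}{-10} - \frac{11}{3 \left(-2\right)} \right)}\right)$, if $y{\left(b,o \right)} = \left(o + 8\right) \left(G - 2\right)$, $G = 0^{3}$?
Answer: $\frac{463248}{5} \approx 92650.0$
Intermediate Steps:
$G = 0$
$y{\left(b,o \right)} = -16 - 2 o$ ($y{\left(b,o \right)} = \left(o + 8\right) \left(0 - 2\right) = \left(8 + o\right) \left(-2\right) = -16 - 2 o$)
$216 \left(450 + y{\left(15,- \frac{7}{-10} - \frac{11}{3 \left(-2\right)} \right)}\right) = 216 \left(450 - \left(16 + 2 \left(- \frac{7}{-10} - \frac{11}{3 \left(-2\right)}\right)\right)\right) = 216 \left(450 - \left(16 + 2 \left(\left(-7\right) \left(- \frac{1}{10}\right) - \frac{11}{-6}\right)\right)\right) = 216 \left(450 - \left(16 + 2 \left(\frac{7}{10} - - \frac{11}{6}\right)\right)\right) = 216 \left(450 - \left(16 + 2 \left(\frac{7}{10} + \frac{11}{6}\right)\right)\right) = 216 \left(450 - \frac{316}{15}\right) = 216 \cdot \frac{6434}{15} = \frac{463248}{5}$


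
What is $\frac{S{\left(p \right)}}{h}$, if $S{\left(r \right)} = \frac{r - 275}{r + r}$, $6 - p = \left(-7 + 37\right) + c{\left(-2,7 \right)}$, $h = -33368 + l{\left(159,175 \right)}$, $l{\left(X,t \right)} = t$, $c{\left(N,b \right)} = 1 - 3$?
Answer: $- \frac{27}{132772} \approx -0.00020336$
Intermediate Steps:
$c{\left(N,b \right)} = -2$ ($c{\left(N,b \right)} = 1 - 3 = -2$)
$h = -33193$ ($h = -33368 + 175 = -33193$)
$p = -22$ ($p = 6 - \left(\left(-7 + 37\right) - 2\right) = 6 - \left(30 - 2\right) = 6 - 28 = -22$)
$S{\left(r \right)} = \frac{-275 + r}{2 r}$
$\frac{S{\left(p \right)}}{h} = \frac{\frac{1}{2} \frac{1}{-22} \left(-275 - 22\right)}{-33193} = \frac{1}{2} \left(- \frac{1}{22}\right) \left(-297\right) \left(- \frac{1}{33193}\right) = \frac{27}{4} \left(- \frac{1}{33193}\right) = - \frac{27}{132772}$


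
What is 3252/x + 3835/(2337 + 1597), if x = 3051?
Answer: 8164651/4000878 ≈ 2.0407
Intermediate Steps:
3252/x + 3835/(2337 + 1597) = 3252/3051 + 3835/(2337 + 1597) = 3252*(1/3051) + 3835/3934 = 1084/1017 + 3835*(1/3934) = 1084/1017 + 3835/3934 = 8164651/4000878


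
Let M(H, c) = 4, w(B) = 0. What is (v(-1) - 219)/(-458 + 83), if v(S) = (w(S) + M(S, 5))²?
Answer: 203/375 ≈ 0.54133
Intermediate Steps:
v(S) = 16 (v(S) = (0 + 4)² = 4² = 16)
(v(-1) - 219)/(-458 + 83) = (16 - 219)/(-458 + 83) = -203/(-375) = -203*(-1/375) = 203/375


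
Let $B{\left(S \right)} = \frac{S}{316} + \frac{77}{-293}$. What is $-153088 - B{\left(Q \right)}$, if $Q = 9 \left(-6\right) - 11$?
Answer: $- \frac{14174068367}{92588} \approx -1.5309 \cdot 10^{5}$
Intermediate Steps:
$Q = -65$ ($Q = -54 - 11 = -65$)
$B{\left(S \right)} = - \frac{77}{293} + \frac{S}{316}$ ($B{\left(S \right)} = S \frac{1}{316} + 77 \left(- \frac{1}{293}\right) = \frac{S}{316} - \frac{77}{293} = - \frac{77}{293} + \frac{S}{316}$)
$-153088 - B{\left(Q \right)} = -153088 - \left(- \frac{77}{293} + \frac{1}{316} \left(-65\right)\right) = -153088 - \left(- \frac{77}{293} - \frac{65}{316}\right) = -153088 - - \frac{43377}{92588} = -153088 + \frac{43377}{92588} = - \frac{14174068367}{92588}$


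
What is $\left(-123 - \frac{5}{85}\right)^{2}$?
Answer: $\frac{4376464}{289} \approx 15143.0$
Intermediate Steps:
$\left(-123 - \frac{5}{85}\right)^{2} = \left(-123 - \frac{1}{17}\right)^{2} = \left(- \frac{2092}{17}\right)^{2} = \frac{4376464}{289}$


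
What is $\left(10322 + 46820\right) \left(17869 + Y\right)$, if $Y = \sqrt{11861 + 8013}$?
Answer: $1021070398 + 57142 \sqrt{19874} \approx 1.0291 \cdot 10^{9}$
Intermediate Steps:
$Y = \sqrt{19874} \approx 140.98$
$\left(10322 + 46820\right) \left(17869 + Y\right) = \left(10322 + 46820\right) \left(17869 + \sqrt{19874}\right) = 57142 \left(17869 + \sqrt{19874}\right) = 1021070398 + 57142 \sqrt{19874}$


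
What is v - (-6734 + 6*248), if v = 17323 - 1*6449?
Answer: 16120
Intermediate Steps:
v = 10874 (v = 17323 - 6449 = 10874)
v - (-6734 + 6*248) = 10874 - (-6734 + 6*248) = 10874 - (-6734 + 1488) = 10874 - 1*(-5246) = 10874 + 5246 = 16120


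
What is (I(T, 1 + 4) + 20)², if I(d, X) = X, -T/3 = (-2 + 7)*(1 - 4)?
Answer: 625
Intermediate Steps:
T = 45 (T = -3*(-2 + 7)*(1 - 4) = -15*(-3) = -3*(-15) = 45)
(I(T, 1 + 4) + 20)² = ((1 + 4) + 20)² = (5 + 20)² = 25² = 625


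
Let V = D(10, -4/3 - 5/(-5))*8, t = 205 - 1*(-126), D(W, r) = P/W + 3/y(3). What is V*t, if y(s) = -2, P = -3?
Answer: -23832/5 ≈ -4766.4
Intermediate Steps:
D(W, r) = -3/2 - 3/W (D(W, r) = -3/W + 3/(-2) = -3/W + 3*(-1/2) = -3/W - 3/2 = -3/2 - 3/W)
t = 331 (t = 205 + 126 = 331)
V = -72/5 (V = (-3/2 - 3/10)*8 = -9/5*8 = -72/5 ≈ -14.400)
V*t = -72/5*331 = -23832/5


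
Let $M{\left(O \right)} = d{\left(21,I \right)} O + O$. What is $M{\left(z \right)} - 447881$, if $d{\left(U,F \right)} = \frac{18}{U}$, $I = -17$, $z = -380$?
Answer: $- \frac{3140107}{7} \approx -4.4859 \cdot 10^{5}$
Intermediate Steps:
$M{\left(O \right)} = \frac{13 O}{7}$ ($M{\left(O \right)} = \frac{18}{21} O + O = 18 \cdot \frac{1}{21} O + O = \frac{6 O}{7} + O = \frac{13 O}{7}$)
$M{\left(z \right)} - 447881 = \frac{13}{7} \left(-380\right) - 447881 = - \frac{4940}{7} - 447881 = - \frac{3140107}{7}$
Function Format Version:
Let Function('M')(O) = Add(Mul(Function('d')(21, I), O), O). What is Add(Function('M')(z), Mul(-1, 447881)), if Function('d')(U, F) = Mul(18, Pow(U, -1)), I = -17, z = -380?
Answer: Rational(-3140107, 7) ≈ -4.4859e+5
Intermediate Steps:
Function('M')(O) = Mul(Rational(13, 7), O) (Function('M')(O) = Add(Mul(Mul(18, Pow(21, -1)), O), O) = Add(Mul(Mul(18, Rational(1, 21)), O), O) = Add(Mul(Rational(6, 7), O), O) = Mul(Rational(13, 7), O))
Add(Function('M')(z), Mul(-1, 447881)) = Add(Mul(Rational(13, 7), -380), Mul(-1, 447881)) = Add(Rational(-4940, 7), -447881) = Rational(-3140107, 7)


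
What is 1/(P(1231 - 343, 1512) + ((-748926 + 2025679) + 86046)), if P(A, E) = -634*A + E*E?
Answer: 1/3085951 ≈ 3.2405e-7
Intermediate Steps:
P(A, E) = E² - 634*A (P(A, E) = -634*A + E² = E² - 634*A)
1/(P(1231 - 343, 1512) + ((-748926 + 2025679) + 86046)) = 1/((1512² - 634*(1231 - 343)) + ((-748926 + 2025679) + 86046)) = 1/((2286144 - 634*888) + (1276753 + 86046)) = 1/((2286144 - 562992) + 1362799) = 1/(1723152 + 1362799) = 1/3085951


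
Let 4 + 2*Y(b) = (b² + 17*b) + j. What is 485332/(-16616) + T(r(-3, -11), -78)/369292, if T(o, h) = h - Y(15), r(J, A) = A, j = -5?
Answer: -4073509865/139458088 ≈ -29.210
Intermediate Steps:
Y(b) = -9/2 + b²/2 + 17*b/2 (Y(b) = -2 + ((b² + 17*b) - 5)/2 = -2 + (-5 + b² + 17*b)/2 = -2 + (-5/2 + b²/2 + 17*b/2) = -9/2 + b²/2 + 17*b/2)
T(o, h) = -471/2 + h (T(o, h) = h - (-9/2 + (½)*15² + (17/2)*15) = h - (-9/2 + (½)*225 + 255/2) = h - (-9/2 + 225/2 + 255/2) = h - 1*471/2 = h - 471/2 = -471/2 + h)
485332/(-16616) + T(r(-3, -11), -78)/369292 = 485332/(-16616) + (-471/2 - 78)/369292 = 485332*(-1/16616) - 627/2*1/369292 = -121333/4154 - 57/67144 = -4073509865/139458088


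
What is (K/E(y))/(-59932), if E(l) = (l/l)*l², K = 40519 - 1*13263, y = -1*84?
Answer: -3407/52860024 ≈ -6.4453e-5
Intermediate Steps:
y = -84
K = 27256 (K = 40519 - 13263 = 27256)
E(l) = l² (E(l) = 1*l² = l²)
(K/E(y))/(-59932) = (27256/((-84)²))/(-59932) = (27256/7056)*(-1/59932) = (27256*(1/7056))*(-1/59932) = (3407/882)*(-1/59932) = -3407/52860024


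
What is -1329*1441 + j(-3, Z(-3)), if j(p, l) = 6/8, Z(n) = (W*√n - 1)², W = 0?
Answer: -7660353/4 ≈ -1.9151e+6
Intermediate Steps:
Z(n) = 1 (Z(n) = (0*√n - 1)² = (0 - 1)² = (-1)² = 1)
j(p, l) = ¾ (j(p, l) = 6*(⅛) = ¾)
-1329*1441 + j(-3, Z(-3)) = -1329*1441 + ¾ = -1915089 + ¾ = -7660353/4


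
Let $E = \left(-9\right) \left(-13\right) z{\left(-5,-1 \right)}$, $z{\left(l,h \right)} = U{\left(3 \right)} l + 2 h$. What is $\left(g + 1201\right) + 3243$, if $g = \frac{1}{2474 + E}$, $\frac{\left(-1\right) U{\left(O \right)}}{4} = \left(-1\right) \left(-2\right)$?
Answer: $\frac{30752481}{6920} \approx 4444.0$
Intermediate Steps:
$U{\left(O \right)} = -8$ ($U{\left(O \right)} = - 4 \left(\left(-1\right) \left(-2\right)\right) = \left(-4\right) 2 = -8$)
$z{\left(l,h \right)} = - 8 l + 2 h$
$E = 4446$ ($E = \left(-9\right) \left(-13\right) \left(\left(-8\right) \left(-5\right) + 2 \left(-1\right)\right) = 117 \left(40 - 2\right) = 117 \cdot 38 = 4446$)
$g = \frac{1}{6920}$ ($g = \frac{1}{2474 + 4446} = \frac{1}{6920} \approx 0.00014451$)
$\left(g + 1201\right) + 3243 = \left(\frac{1}{6920} + 1201\right) + 3243 = \frac{8310921}{6920} + 3243 = \frac{30752481}{6920}$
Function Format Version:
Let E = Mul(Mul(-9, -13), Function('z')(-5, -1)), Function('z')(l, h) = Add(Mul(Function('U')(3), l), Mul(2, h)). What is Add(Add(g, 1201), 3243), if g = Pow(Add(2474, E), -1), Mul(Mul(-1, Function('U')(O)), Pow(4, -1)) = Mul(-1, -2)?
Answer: Rational(30752481, 6920) ≈ 4444.0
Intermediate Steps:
Function('U')(O) = -8 (Function('U')(O) = Mul(-4, Mul(-1, -2)) = Mul(-4, 2) = -8)
Function('z')(l, h) = Add(Mul(-8, l), Mul(2, h))
E = 4446 (E = Mul(Mul(-9, -13), Add(Mul(-8, -5), Mul(2, -1))) = Mul(117, Add(40, -2)) = Mul(117, 38) = 4446)
g = Rational(1, 6920) (g = Pow(Add(2474, 4446), -1) = Pow(6920, -1) = Rational(1, 6920) ≈ 0.00014451)
Add(Add(g, 1201), 3243) = Add(Add(Rational(1, 6920), 1201), 3243) = Add(Rational(8310921, 6920), 3243) = Rational(30752481, 6920)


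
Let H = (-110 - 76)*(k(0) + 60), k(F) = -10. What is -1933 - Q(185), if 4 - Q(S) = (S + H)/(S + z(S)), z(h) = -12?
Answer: -344216/173 ≈ -1989.7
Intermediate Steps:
H = -9300 (H = (-110 - 76)*(-10 + 60) = -186*50 = -9300)
Q(S) = 4 - (-9300 + S)/(-12 + S) (Q(S) = 4 - (S - 9300)/(S - 12) = 4 - (-9300 + S)/(-12 + S))
-1933 - Q(185) = -1933 - 3*(3084 + 185)/(-12 + 185) = -1933 - 3*3269/173 = -1933 - 1*9807/173 = -1933 - 9807/173 = -344216/173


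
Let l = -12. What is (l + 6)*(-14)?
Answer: 84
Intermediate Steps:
(l + 6)*(-14) = (-12 + 6)*(-14) = -6*(-14) = 84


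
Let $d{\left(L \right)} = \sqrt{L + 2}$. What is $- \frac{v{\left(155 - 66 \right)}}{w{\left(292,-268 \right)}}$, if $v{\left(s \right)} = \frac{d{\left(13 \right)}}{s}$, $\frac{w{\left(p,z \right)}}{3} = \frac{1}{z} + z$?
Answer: $\frac{268 \sqrt{15}}{19177275} \approx 5.4124 \cdot 10^{-5}$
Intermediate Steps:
$w{\left(p,z \right)} = 3 z + \frac{3}{z}$ ($w{\left(p,z \right)} = 3 \left(\frac{1}{z} + z\right) = 3 \left(z + \frac{1}{z}\right) = 3 z + \frac{3}{z}$)
$d{\left(L \right)} = \sqrt{2 + L}$
$v{\left(s \right)} = \frac{\sqrt{15}}{s}$ ($v{\left(s \right)} = \frac{\sqrt{2 + 13}}{s} = \frac{\sqrt{15}}{s}$)
$- \frac{v{\left(155 - 66 \right)}}{w{\left(292,-268 \right)}} = - \frac{\sqrt{15} \frac{1}{155 - 66}}{3 \left(-268\right) + \frac{3}{-268}} = - \frac{\sqrt{15} \frac{1}{155 - 66}}{-804 + 3 \left(- \frac{1}{268}\right)} = - \frac{\sqrt{15} \cdot \frac{1}{89}}{-804 - \frac{3}{268}} = - \frac{\sqrt{15} \cdot \frac{1}{89}}{- \frac{215475}{268}} = - \frac{\frac{\sqrt{15}}{89} \left(-268\right)}{215475} = - \frac{\left(-268\right) \sqrt{15}}{19177275} = \frac{268 \sqrt{15}}{19177275}$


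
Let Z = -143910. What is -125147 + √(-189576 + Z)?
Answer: -125147 + 3*I*√37054 ≈ -1.2515e+5 + 577.48*I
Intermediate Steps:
-125147 + √(-189576 + Z) = -125147 + √(-189576 - 143910) = -125147 + √(-333486) = -125147 + 3*I*√37054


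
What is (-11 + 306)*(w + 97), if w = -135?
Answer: -11210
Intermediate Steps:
(-11 + 306)*(w + 97) = (-11 + 306)*(-135 + 97) = 295*(-38) = -11210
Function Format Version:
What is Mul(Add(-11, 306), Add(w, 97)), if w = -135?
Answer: -11210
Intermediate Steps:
Mul(Add(-11, 306), Add(w, 97)) = Mul(Add(-11, 306), Add(-135, 97)) = Mul(295, -38) = -11210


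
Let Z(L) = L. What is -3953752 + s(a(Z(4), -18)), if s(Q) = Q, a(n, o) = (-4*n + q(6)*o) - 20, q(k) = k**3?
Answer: -3957676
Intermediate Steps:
a(n, o) = -20 - 4*n + 216*o (a(n, o) = (-4*n + 6**3*o) - 20 = (-4*n + 216*o) - 20 = -20 - 4*n + 216*o)
-3953752 + s(a(Z(4), -18)) = -3953752 + (-20 - 4*4 + 216*(-18)) = -3953752 + (-20 - 16 - 3888) = -3953752 - 3924 = -3957676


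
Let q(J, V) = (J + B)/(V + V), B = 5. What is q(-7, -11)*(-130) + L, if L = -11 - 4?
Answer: -295/11 ≈ -26.818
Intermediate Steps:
q(J, V) = (5 + J)/(2*V) (q(J, V) = (J + 5)/(V + V) = (5 + J)/((2*V)) = (5 + J)*(1/(2*V)) = (5 + J)/(2*V))
L = -15
q(-7, -11)*(-130) + L = ((1/2)*(5 - 7)/(-11))*(-130) - 15 = ((1/2)*(-1/11)*(-2))*(-130) - 15 = (1/11)*(-130) - 15 = -130/11 - 15 = -295/11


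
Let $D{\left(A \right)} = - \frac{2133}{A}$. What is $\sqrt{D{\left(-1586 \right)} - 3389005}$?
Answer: $\frac{i \sqrt{8524686238042}}{1586} \approx 1840.9 i$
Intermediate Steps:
$\sqrt{D{\left(-1586 \right)} - 3389005} = \sqrt{- \frac{2133}{-1586} - 3389005} = \sqrt{\left(-2133\right) \left(- \frac{1}{1586}\right) - 3389005} = \sqrt{\frac{2133}{1586} - 3389005} = \sqrt{- \frac{5374959797}{1586}} = \frac{i \sqrt{8524686238042}}{1586}$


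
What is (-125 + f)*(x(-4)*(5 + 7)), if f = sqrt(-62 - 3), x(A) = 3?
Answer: -4500 + 36*I*sqrt(65) ≈ -4500.0 + 290.24*I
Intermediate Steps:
f = I*sqrt(65) (f = sqrt(-65) = I*sqrt(65) ≈ 8.0623*I)
(-125 + f)*(x(-4)*(5 + 7)) = (-125 + I*sqrt(65))*(3*(5 + 7)) = (-125 + I*sqrt(65))*(3*12) = (-125 + I*sqrt(65))*36 = -4500 + 36*I*sqrt(65)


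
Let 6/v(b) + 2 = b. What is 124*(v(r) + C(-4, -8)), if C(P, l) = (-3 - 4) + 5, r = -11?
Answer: -3968/13 ≈ -305.23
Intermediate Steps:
v(b) = 6/(-2 + b)
C(P, l) = -2 (C(P, l) = -7 + 5 = -2)
124*(v(r) + C(-4, -8)) = 124*(6/(-2 - 11) - 2) = 124*(6/(-13) - 2) = 124*(6*(-1/13) - 2) = 124*(-6/13 - 2) = 124*(-32/13) = -3968/13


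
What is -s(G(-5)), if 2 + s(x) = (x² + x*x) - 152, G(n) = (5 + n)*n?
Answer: 154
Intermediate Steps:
G(n) = n*(5 + n)
s(x) = -154 + 2*x² (s(x) = -2 + ((x² + x*x) - 152) = -2 + ((x² + x²) - 152) = -2 + (2*x² - 152) = -2 + (-152 + 2*x²) = -154 + 2*x²)
-s(G(-5)) = -(-154 + 2*(-5*(5 - 5))²) = -(-154 + 2*(-5*0)²) = -(-154 + 2*0²) = -(-154 + 2*0) = -(-154 + 0) = -1*(-154) = 154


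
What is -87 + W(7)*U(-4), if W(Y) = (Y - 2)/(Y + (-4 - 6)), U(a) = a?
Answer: -241/3 ≈ -80.333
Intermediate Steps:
W(Y) = (-2 + Y)/(-10 + Y) (W(Y) = (-2 + Y)/(Y - 10) = (-2 + Y)/(-10 + Y))
-87 + W(7)*U(-4) = -87 + ((-2 + 7)/(-10 + 7))*(-4) = -87 + (5/(-3))*(-4) = -87 - ⅓*5*(-4) = -87 - 5/3*(-4) = -87 + 20/3 = -241/3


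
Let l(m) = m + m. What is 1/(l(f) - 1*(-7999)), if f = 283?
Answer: 1/8565 ≈ 0.00011675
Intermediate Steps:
l(m) = 2*m
1/(l(f) - 1*(-7999)) = 1/(2*283 - 1*(-7999)) = 1/(566 + 7999) = 1/8565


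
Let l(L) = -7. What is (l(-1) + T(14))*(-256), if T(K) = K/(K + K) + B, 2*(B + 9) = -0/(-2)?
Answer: 3968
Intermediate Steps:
B = -9 (B = -9 + (-0/(-2))/2 = -9 + (-0*(-1)/2)/2 = -9 + (-2*0)/2 = -9 + (1/2)*0 = -9 + 0 = -9)
T(K) = -17/2 (T(K) = K/(K + K) - 9 = K/((2*K)) - 9 = (1/(2*K))*K - 9 = 1/2 - 9 = -17/2)
(l(-1) + T(14))*(-256) = (-7 - 17/2)*(-256) = -31/2*(-256) = 3968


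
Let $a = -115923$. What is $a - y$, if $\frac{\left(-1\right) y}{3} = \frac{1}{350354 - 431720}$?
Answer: $- \frac{3144063607}{27122} \approx -1.1592 \cdot 10^{5}$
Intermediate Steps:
$y = \frac{1}{27122}$ ($y = - \frac{3}{350354 - 431720} = - \frac{3}{-81366} = \left(-3\right) \left(- \frac{1}{81366}\right) = \frac{1}{27122} \approx 3.687 \cdot 10^{-5}$)
$a - y = -115923 - \frac{1}{27122} = - \frac{3144063607}{27122}$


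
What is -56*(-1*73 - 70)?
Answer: 8008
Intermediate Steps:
-56*(-1*73 - 70) = -56*(-73 - 70) = -56*(-143) = 8008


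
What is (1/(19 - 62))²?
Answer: 1/1849 ≈ 0.00054083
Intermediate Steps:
(1/(19 - 62))² = (1/(-43))² = (-1/43)² = 1/1849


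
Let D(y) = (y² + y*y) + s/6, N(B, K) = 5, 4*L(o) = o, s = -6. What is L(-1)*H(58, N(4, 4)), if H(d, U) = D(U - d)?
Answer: -5617/4 ≈ -1404.3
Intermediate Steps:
L(o) = o/4
D(y) = -1 + 2*y² (D(y) = (y² + y*y) - 6/6 = (y² + y²) - 6*⅙ = 2*y² - 1 = -1 + 2*y²)
H(d, U) = -1 + 2*(U - d)²
L(-1)*H(58, N(4, 4)) = ((¼)*(-1))*(-1 + 2*(5 - 1*58)²) = -(-1 + 2*(5 - 58)²)/4 = -(-1 + 2*(-53)²)/4 = -(-1 + 2*2809)/4 = -(-1 + 5618)/4 = -¼*5617 = -5617/4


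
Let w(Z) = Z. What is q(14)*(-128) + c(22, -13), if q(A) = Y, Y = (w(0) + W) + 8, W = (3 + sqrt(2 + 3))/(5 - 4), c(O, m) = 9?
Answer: -1399 - 128*sqrt(5) ≈ -1685.2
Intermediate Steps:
W = 3 + sqrt(5) (W = (3 + sqrt(5))/1 = (3 + sqrt(5))*1 = 3 + sqrt(5) ≈ 5.2361)
Y = 11 + sqrt(5) (Y = (0 + (3 + sqrt(5))) + 8 = (3 + sqrt(5)) + 8 = 11 + sqrt(5) ≈ 13.236)
q(A) = 11 + sqrt(5)
q(14)*(-128) + c(22, -13) = (11 + sqrt(5))*(-128) + 9 = (-1408 - 128*sqrt(5)) + 9 = -1399 - 128*sqrt(5)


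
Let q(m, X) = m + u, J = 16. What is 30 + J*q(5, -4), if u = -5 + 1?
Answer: 46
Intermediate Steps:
u = -4
q(m, X) = -4 + m (q(m, X) = m - 4 = -4 + m)
30 + J*q(5, -4) = 30 + 16*(-4 + 5) = 30 + 16*1 = 30 + 16 = 46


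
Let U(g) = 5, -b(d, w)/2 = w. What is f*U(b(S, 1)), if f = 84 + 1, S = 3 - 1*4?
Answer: 425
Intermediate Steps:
S = -1 (S = 3 - 4 = -1)
b(d, w) = -2*w
f = 85
f*U(b(S, 1)) = 85*5 = 425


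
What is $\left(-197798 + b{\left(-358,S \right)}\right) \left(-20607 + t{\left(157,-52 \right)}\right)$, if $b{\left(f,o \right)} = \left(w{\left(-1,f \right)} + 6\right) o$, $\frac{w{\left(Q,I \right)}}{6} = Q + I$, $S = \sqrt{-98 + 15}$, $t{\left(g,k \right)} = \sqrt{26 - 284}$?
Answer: $2 \left(20607 - i \sqrt{258}\right) \left(98899 + 1074 i \sqrt{83}\right) \approx 4.0763 \cdot 10^{9} + 4.0009 \cdot 10^{8} i$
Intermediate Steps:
$t{\left(g,k \right)} = i \sqrt{258}$ ($t{\left(g,k \right)} = \sqrt{-258} = i \sqrt{258}$)
$S = i \sqrt{83}$ ($S = \sqrt{-83} = i \sqrt{83} \approx 9.1104 i$)
$w{\left(Q,I \right)} = 6 I + 6 Q$ ($w{\left(Q,I \right)} = 6 \left(Q + I\right) = 6 \left(I + Q\right) = 6 I + 6 Q$)
$b{\left(f,o \right)} = 6 f o$ ($b{\left(f,o \right)} = \left(\left(6 f + 6 \left(-1\right)\right) + 6\right) o = \left(\left(6 f - 6\right) + 6\right) o = \left(\left(-6 + 6 f\right) + 6\right) o = 6 f o$)
$\left(-197798 + b{\left(-358,S \right)}\right) \left(-20607 + t{\left(157,-52 \right)}\right) = \left(-197798 + 6 \left(-358\right) i \sqrt{83}\right) \left(-20607 + i \sqrt{258}\right) = \left(-197798 - 2148 i \sqrt{83}\right) \left(-20607 + i \sqrt{258}\right)$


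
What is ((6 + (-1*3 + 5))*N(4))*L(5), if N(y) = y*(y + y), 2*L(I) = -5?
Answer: -640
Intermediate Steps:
L(I) = -5/2 (L(I) = (½)*(-5) = -5/2)
N(y) = 2*y² (N(y) = y*(2*y) = 2*y²)
((6 + (-1*3 + 5))*N(4))*L(5) = ((6 + (-1*3 + 5))*(2*4²))*(-5/2) = ((6 + (-3 + 5))*(2*16))*(-5/2) = ((6 + 2)*32)*(-5/2) = (8*32)*(-5/2) = 256*(-5/2) = -640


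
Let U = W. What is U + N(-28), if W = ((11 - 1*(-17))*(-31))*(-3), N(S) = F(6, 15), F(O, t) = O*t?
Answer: 2694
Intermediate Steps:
N(S) = 90 (N(S) = 6*15 = 90)
W = 2604 (W = ((11 + 17)*(-31))*(-3) = (28*(-31))*(-3) = -868*(-3) = 2604)
U = 2604
U + N(-28) = 2604 + 90 = 2694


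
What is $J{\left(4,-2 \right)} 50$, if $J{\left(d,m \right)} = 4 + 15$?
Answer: $950$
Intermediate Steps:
$J{\left(d,m \right)} = 19$
$J{\left(4,-2 \right)} 50 = 19 \cdot 50 = 950$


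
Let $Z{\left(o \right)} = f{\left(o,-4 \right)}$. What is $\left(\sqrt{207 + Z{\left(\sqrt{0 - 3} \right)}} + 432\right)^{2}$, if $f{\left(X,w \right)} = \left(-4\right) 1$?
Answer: $\left(432 + \sqrt{203}\right)^{2} \approx 1.9914 \cdot 10^{5}$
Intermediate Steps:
$f{\left(X,w \right)} = -4$
$Z{\left(o \right)} = -4$
$\left(\sqrt{207 + Z{\left(\sqrt{0 - 3} \right)}} + 432\right)^{2} = \left(\sqrt{207 - 4} + 432\right)^{2} = \left(\sqrt{203} + 432\right)^{2} = \left(432 + \sqrt{203}\right)^{2}$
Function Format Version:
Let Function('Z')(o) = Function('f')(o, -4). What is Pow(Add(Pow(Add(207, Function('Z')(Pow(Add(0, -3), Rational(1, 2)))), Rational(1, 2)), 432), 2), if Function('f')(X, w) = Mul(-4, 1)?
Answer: Pow(Add(432, Pow(203, Rational(1, 2))), 2) ≈ 1.9914e+5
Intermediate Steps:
Function('f')(X, w) = -4
Function('Z')(o) = -4
Pow(Add(Pow(Add(207, Function('Z')(Pow(Add(0, -3), Rational(1, 2)))), Rational(1, 2)), 432), 2) = Pow(Add(Pow(Add(207, -4), Rational(1, 2)), 432), 2) = Pow(Add(Pow(203, Rational(1, 2)), 432), 2) = Pow(Add(432, Pow(203, Rational(1, 2))), 2)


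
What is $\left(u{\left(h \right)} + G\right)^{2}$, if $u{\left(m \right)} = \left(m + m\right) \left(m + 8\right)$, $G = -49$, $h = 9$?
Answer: $66049$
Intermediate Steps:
$u{\left(m \right)} = 2 m \left(8 + m\right)$
$\left(u{\left(h \right)} + G\right)^{2} = \left(2 \cdot 9 \left(8 + 9\right) - 49\right)^{2} = \left(2 \cdot 9 \cdot 17 - 49\right)^{2} = \left(306 - 49\right)^{2} = 257^{2} = 66049$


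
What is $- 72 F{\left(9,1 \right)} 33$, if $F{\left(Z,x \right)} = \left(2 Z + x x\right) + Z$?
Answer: $-66528$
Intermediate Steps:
$F{\left(Z,x \right)} = x^{2} + 3 Z$ ($F{\left(Z,x \right)} = \left(2 Z + x^{2}\right) + Z = \left(x^{2} + 2 Z\right) + Z = x^{2} + 3 Z$)
$- 72 F{\left(9,1 \right)} 33 = - 72 \left(1^{2} + 3 \cdot 9\right) 33 = - 72 \left(1 + 27\right) 33 = \left(-72\right) 28 \cdot 33 = \left(-2016\right) 33 = -66528$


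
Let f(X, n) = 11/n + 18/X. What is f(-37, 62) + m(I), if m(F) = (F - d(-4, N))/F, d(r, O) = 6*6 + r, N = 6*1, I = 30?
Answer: -12929/34410 ≈ -0.37573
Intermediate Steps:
N = 6
d(r, O) = 36 + r
m(F) = (-32 + F)/F (m(F) = (F - (36 - 4))/F = (F - 1*32)/F = (F - 32)/F = (-32 + F)/F)
f(-37, 62) + m(I) = (11/62 + 18/(-37)) + (-32 + 30)/30 = (11*(1/62) + 18*(-1/37)) + (1/30)*(-2) = (11/62 - 18/37) - 1/15 = -709/2294 - 1/15 = -12929/34410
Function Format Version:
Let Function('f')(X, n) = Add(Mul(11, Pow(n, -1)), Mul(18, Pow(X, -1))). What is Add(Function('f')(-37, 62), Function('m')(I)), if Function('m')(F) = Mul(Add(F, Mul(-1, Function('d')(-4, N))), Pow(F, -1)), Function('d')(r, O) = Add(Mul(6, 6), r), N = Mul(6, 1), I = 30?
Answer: Rational(-12929, 34410) ≈ -0.37573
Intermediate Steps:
N = 6
Function('d')(r, O) = Add(36, r)
Function('m')(F) = Mul(Pow(F, -1), Add(-32, F)) (Function('m')(F) = Mul(Add(F, Mul(-1, Add(36, -4))), Pow(F, -1)) = Mul(Add(F, Mul(-1, 32)), Pow(F, -1)) = Mul(Add(F, -32), Pow(F, -1)) = Mul(Add(-32, F), Pow(F, -1)) = Mul(Pow(F, -1), Add(-32, F)))
Add(Function('f')(-37, 62), Function('m')(I)) = Add(Add(Mul(11, Pow(62, -1)), Mul(18, Pow(-37, -1))), Mul(Pow(30, -1), Add(-32, 30))) = Add(Add(Mul(11, Rational(1, 62)), Mul(18, Rational(-1, 37))), Mul(Rational(1, 30), -2)) = Add(Add(Rational(11, 62), Rational(-18, 37)), Rational(-1, 15)) = Add(Rational(-709, 2294), Rational(-1, 15)) = Rational(-12929, 34410)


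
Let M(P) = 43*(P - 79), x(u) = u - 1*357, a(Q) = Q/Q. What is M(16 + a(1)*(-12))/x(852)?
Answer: -215/33 ≈ -6.5152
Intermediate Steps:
a(Q) = 1
x(u) = -357 + u (x(u) = u - 357 = -357 + u)
M(P) = -3397 + 43*P (M(P) = 43*(-79 + P) = -3397 + 43*P)
M(16 + a(1)*(-12))/x(852) = (-3397 + 43*(16 + 1*(-12)))/(-357 + 852) = (-3397 + 43*(16 - 12))/495 = (-3397 + 43*4)*(1/495) = (-3397 + 172)*(1/495) = -3225*1/495 = -215/33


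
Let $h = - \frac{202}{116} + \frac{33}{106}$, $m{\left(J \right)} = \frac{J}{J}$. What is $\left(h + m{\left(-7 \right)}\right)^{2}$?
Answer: $\frac{436921}{2362369} \approx 0.18495$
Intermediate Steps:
$m{\left(J \right)} = 1$
$h = - \frac{2198}{1537}$ ($h = \left(-202\right) \frac{1}{116} + 33 \cdot \frac{1}{106} = - \frac{101}{58} + \frac{33}{106} = - \frac{2198}{1537} \approx -1.4301$)
$\left(h + m{\left(-7 \right)}\right)^{2} = \left(- \frac{2198}{1537} + 1\right)^{2} = \left(- \frac{661}{1537}\right)^{2} = \frac{436921}{2362369}$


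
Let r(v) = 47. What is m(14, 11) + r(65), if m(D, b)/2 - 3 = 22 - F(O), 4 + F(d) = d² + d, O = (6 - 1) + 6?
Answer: -159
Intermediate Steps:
O = 11 (O = 5 + 6 = 11)
F(d) = -4 + d + d² (F(d) = -4 + (d² + d) = -4 + (d + d²) = -4 + d + d²)
m(D, b) = -206 (m(D, b) = 6 + 2*(22 - (-4 + 11 + 11²)) = 6 + 2*(22 - (-4 + 11 + 121)) = 6 + 2*(22 - 1*128) = 6 + 2*(22 - 128) = 6 + 2*(-106) = 6 - 212 = -206)
m(14, 11) + r(65) = -206 + 47 = -159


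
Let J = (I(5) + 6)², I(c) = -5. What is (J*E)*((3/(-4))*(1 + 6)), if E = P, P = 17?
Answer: -357/4 ≈ -89.250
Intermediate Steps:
E = 17
J = 1 (J = (-5 + 6)² = 1² = 1)
(J*E)*((3/(-4))*(1 + 6)) = (1*17)*((3/(-4))*(1 + 6)) = 17*((3*(-¼))*7) = 17*(-¾*7) = 17*(-21/4) = -357/4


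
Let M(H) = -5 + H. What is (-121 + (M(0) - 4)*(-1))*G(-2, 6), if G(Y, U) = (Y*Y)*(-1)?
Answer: 448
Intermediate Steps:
G(Y, U) = -Y² (G(Y, U) = Y²*(-1) = -Y²)
(-121 + (M(0) - 4)*(-1))*G(-2, 6) = (-121 + ((-5 + 0) - 4)*(-1))*(-1*(-2)²) = (-121 + (-5 - 4)*(-1))*(-1*4) = (-121 - 9*(-1))*(-4) = (-121 + 9)*(-4) = -112*(-4) = 448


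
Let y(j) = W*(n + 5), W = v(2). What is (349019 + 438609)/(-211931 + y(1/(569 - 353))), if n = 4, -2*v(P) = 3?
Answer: -1575256/423889 ≈ -3.7162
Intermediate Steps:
v(P) = -3/2 (v(P) = -½*3 = -3/2)
W = -3/2 ≈ -1.5000
y(j) = -27/2 (y(j) = -3*(4 + 5)/2 = -3/2*9 = -27/2)
(349019 + 438609)/(-211931 + y(1/(569 - 353))) = (349019 + 438609)/(-211931 - 27/2) = 787628/(-423889/2) = 787628*(-2/423889) = -1575256/423889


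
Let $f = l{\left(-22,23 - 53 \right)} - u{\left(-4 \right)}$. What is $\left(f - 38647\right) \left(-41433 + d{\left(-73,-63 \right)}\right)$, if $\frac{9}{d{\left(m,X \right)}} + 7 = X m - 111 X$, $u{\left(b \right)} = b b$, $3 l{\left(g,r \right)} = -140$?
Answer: $\frac{18580690167728}{11585} \approx 1.6039 \cdot 10^{9}$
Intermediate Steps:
$l{\left(g,r \right)} = - \frac{140}{3}$ ($l{\left(g,r \right)} = \frac{1}{3} \left(-140\right) = - \frac{140}{3}$)
$u{\left(b \right)} = b^{2}$
$d{\left(m,X \right)} = \frac{9}{-7 - 111 X + X m}$ ($d{\left(m,X \right)} = \frac{9}{-7 + \left(X m - 111 X\right)} = \frac{9}{-7 + \left(- 111 X + X m\right)} = \frac{9}{-7 - 111 X + X m}$)
$f = - \frac{188}{3}$ ($f = - \frac{140}{3} - \left(-4\right)^{2} = - \frac{140}{3} - 16 = - \frac{188}{3} \approx -62.667$)
$\left(f - 38647\right) \left(-41433 + d{\left(-73,-63 \right)}\right) = \left(- \frac{188}{3} - 38647\right) \left(-41433 + \frac{9}{-7 - -6993 - -4599}\right) = - \frac{116129 \left(-41433 + \frac{9}{-7 + 6993 + 4599}\right)}{3} = - \frac{116129 \left(-41433 + \frac{9}{11585}\right)}{3} = \left(- \frac{116129}{3}\right) \left(- \frac{480001296}{11585}\right) = \frac{18580690167728}{11585}$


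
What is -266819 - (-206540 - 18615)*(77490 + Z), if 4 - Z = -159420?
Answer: 53342104851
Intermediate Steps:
Z = 159424 (Z = 4 - 1*(-159420) = 4 + 159420 = 159424)
-266819 - (-206540 - 18615)*(77490 + Z) = -266819 - (-206540 - 18615)*(77490 + 159424) = -266819 - (-225155)*236914 = -266819 - 1*(-53342371670) = -266819 + 53342371670 = 53342104851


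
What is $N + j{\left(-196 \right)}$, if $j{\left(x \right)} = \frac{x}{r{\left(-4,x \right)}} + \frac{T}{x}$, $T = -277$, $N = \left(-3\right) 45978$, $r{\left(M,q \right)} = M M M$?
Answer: $- \frac{108136747}{784} \approx -1.3793 \cdot 10^{5}$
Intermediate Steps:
$r{\left(M,q \right)} = M^{3}$ ($r{\left(M,q \right)} = M^{2} M = M^{3}$)
$N = -137934$
$j{\left(x \right)} = - \frac{277}{x} - \frac{x}{64}$ ($j{\left(x \right)} = \frac{x}{\left(-4\right)^{3}} - \frac{277}{x} = \frac{x}{-64} - \frac{277}{x} = x \left(- \frac{1}{64}\right) - \frac{277}{x} = - \frac{x}{64} - \frac{277}{x} = - \frac{277}{x} - \frac{x}{64}$)
$N + j{\left(-196 \right)} = -137934 - \left(- \frac{49}{16} + \frac{277}{-196}\right) = -137934 + \left(\left(-277\right) \left(- \frac{1}{196}\right) + \frac{49}{16}\right) = -137934 + \left(\frac{277}{196} + \frac{49}{16}\right) = -137934 + \frac{3509}{784} = - \frac{108136747}{784}$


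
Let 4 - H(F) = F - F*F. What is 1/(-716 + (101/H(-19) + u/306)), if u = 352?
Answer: -19584/13994465 ≈ -0.0013994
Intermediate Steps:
H(F) = 4 + F² - F (H(F) = 4 - (F - F*F) = 4 - (F - F²) = 4 + (F² - F) = 4 + F² - F)
1/(-716 + (101/H(-19) + u/306)) = 1/(-716 + (101/(4 + (-19)² - 1*(-19)) + 352/306)) = 1/(-716 + (101/(4 + 361 + 19) + 352*(1/306))) = 1/(-716 + (101/384 + 176/153)) = 1/(-716 + 27679/19584) = 1/(-13994465/19584) = -19584/13994465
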